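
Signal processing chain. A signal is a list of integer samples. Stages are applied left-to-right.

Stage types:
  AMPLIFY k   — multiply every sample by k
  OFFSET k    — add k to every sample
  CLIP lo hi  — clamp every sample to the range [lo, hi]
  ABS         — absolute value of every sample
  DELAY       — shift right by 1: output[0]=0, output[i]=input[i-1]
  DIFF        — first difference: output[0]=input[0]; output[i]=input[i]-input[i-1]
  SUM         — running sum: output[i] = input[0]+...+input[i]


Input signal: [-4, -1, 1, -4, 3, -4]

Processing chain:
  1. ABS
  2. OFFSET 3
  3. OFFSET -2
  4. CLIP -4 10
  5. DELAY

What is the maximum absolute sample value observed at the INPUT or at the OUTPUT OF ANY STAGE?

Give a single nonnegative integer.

Input: [-4, -1, 1, -4, 3, -4] (max |s|=4)
Stage 1 (ABS): |-4|=4, |-1|=1, |1|=1, |-4|=4, |3|=3, |-4|=4 -> [4, 1, 1, 4, 3, 4] (max |s|=4)
Stage 2 (OFFSET 3): 4+3=7, 1+3=4, 1+3=4, 4+3=7, 3+3=6, 4+3=7 -> [7, 4, 4, 7, 6, 7] (max |s|=7)
Stage 3 (OFFSET -2): 7+-2=5, 4+-2=2, 4+-2=2, 7+-2=5, 6+-2=4, 7+-2=5 -> [5, 2, 2, 5, 4, 5] (max |s|=5)
Stage 4 (CLIP -4 10): clip(5,-4,10)=5, clip(2,-4,10)=2, clip(2,-4,10)=2, clip(5,-4,10)=5, clip(4,-4,10)=4, clip(5,-4,10)=5 -> [5, 2, 2, 5, 4, 5] (max |s|=5)
Stage 5 (DELAY): [0, 5, 2, 2, 5, 4] = [0, 5, 2, 2, 5, 4] -> [0, 5, 2, 2, 5, 4] (max |s|=5)
Overall max amplitude: 7

Answer: 7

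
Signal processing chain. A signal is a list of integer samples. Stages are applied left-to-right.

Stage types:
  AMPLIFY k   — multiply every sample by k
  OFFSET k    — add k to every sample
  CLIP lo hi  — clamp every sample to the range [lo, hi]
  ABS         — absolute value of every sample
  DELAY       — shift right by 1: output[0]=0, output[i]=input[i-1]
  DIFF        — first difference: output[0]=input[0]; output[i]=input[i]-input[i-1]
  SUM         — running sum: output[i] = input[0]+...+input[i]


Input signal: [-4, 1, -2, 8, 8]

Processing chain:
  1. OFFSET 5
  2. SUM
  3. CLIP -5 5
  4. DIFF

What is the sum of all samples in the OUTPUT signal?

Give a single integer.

Input: [-4, 1, -2, 8, 8]
Stage 1 (OFFSET 5): -4+5=1, 1+5=6, -2+5=3, 8+5=13, 8+5=13 -> [1, 6, 3, 13, 13]
Stage 2 (SUM): sum[0..0]=1, sum[0..1]=7, sum[0..2]=10, sum[0..3]=23, sum[0..4]=36 -> [1, 7, 10, 23, 36]
Stage 3 (CLIP -5 5): clip(1,-5,5)=1, clip(7,-5,5)=5, clip(10,-5,5)=5, clip(23,-5,5)=5, clip(36,-5,5)=5 -> [1, 5, 5, 5, 5]
Stage 4 (DIFF): s[0]=1, 5-1=4, 5-5=0, 5-5=0, 5-5=0 -> [1, 4, 0, 0, 0]
Output sum: 5

Answer: 5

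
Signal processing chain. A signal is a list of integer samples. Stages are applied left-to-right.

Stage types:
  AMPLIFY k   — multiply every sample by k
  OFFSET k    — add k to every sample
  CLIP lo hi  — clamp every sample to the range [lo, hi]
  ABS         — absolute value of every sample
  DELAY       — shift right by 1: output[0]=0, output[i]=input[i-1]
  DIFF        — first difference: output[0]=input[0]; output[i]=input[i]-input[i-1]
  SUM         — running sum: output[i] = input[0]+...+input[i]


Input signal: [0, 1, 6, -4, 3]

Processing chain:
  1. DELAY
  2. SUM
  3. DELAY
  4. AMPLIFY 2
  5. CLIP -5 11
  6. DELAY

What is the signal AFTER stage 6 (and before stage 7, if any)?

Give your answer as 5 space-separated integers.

Answer: 0 0 0 0 2

Derivation:
Input: [0, 1, 6, -4, 3]
Stage 1 (DELAY): [0, 0, 1, 6, -4] = [0, 0, 1, 6, -4] -> [0, 0, 1, 6, -4]
Stage 2 (SUM): sum[0..0]=0, sum[0..1]=0, sum[0..2]=1, sum[0..3]=7, sum[0..4]=3 -> [0, 0, 1, 7, 3]
Stage 3 (DELAY): [0, 0, 0, 1, 7] = [0, 0, 0, 1, 7] -> [0, 0, 0, 1, 7]
Stage 4 (AMPLIFY 2): 0*2=0, 0*2=0, 0*2=0, 1*2=2, 7*2=14 -> [0, 0, 0, 2, 14]
Stage 5 (CLIP -5 11): clip(0,-5,11)=0, clip(0,-5,11)=0, clip(0,-5,11)=0, clip(2,-5,11)=2, clip(14,-5,11)=11 -> [0, 0, 0, 2, 11]
Stage 6 (DELAY): [0, 0, 0, 0, 2] = [0, 0, 0, 0, 2] -> [0, 0, 0, 0, 2]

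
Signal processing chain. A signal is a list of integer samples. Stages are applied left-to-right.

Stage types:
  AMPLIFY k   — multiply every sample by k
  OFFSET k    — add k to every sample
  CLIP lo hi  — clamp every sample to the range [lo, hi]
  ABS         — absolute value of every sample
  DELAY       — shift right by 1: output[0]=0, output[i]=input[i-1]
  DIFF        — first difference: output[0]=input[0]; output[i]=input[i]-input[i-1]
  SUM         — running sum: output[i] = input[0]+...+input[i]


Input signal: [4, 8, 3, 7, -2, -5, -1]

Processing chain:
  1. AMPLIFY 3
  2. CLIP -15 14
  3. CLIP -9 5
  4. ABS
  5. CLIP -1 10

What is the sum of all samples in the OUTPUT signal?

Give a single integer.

Answer: 38

Derivation:
Input: [4, 8, 3, 7, -2, -5, -1]
Stage 1 (AMPLIFY 3): 4*3=12, 8*3=24, 3*3=9, 7*3=21, -2*3=-6, -5*3=-15, -1*3=-3 -> [12, 24, 9, 21, -6, -15, -3]
Stage 2 (CLIP -15 14): clip(12,-15,14)=12, clip(24,-15,14)=14, clip(9,-15,14)=9, clip(21,-15,14)=14, clip(-6,-15,14)=-6, clip(-15,-15,14)=-15, clip(-3,-15,14)=-3 -> [12, 14, 9, 14, -6, -15, -3]
Stage 3 (CLIP -9 5): clip(12,-9,5)=5, clip(14,-9,5)=5, clip(9,-9,5)=5, clip(14,-9,5)=5, clip(-6,-9,5)=-6, clip(-15,-9,5)=-9, clip(-3,-9,5)=-3 -> [5, 5, 5, 5, -6, -9, -3]
Stage 4 (ABS): |5|=5, |5|=5, |5|=5, |5|=5, |-6|=6, |-9|=9, |-3|=3 -> [5, 5, 5, 5, 6, 9, 3]
Stage 5 (CLIP -1 10): clip(5,-1,10)=5, clip(5,-1,10)=5, clip(5,-1,10)=5, clip(5,-1,10)=5, clip(6,-1,10)=6, clip(9,-1,10)=9, clip(3,-1,10)=3 -> [5, 5, 5, 5, 6, 9, 3]
Output sum: 38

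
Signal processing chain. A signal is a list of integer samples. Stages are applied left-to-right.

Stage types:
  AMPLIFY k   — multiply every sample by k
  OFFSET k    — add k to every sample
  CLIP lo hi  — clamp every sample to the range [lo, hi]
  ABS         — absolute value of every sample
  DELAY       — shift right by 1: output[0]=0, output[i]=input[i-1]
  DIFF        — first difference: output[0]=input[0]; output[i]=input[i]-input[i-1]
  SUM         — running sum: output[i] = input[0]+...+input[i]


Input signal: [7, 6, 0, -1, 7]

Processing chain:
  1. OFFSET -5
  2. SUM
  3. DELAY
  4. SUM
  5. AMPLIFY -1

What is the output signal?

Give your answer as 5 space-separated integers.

Input: [7, 6, 0, -1, 7]
Stage 1 (OFFSET -5): 7+-5=2, 6+-5=1, 0+-5=-5, -1+-5=-6, 7+-5=2 -> [2, 1, -5, -6, 2]
Stage 2 (SUM): sum[0..0]=2, sum[0..1]=3, sum[0..2]=-2, sum[0..3]=-8, sum[0..4]=-6 -> [2, 3, -2, -8, -6]
Stage 3 (DELAY): [0, 2, 3, -2, -8] = [0, 2, 3, -2, -8] -> [0, 2, 3, -2, -8]
Stage 4 (SUM): sum[0..0]=0, sum[0..1]=2, sum[0..2]=5, sum[0..3]=3, sum[0..4]=-5 -> [0, 2, 5, 3, -5]
Stage 5 (AMPLIFY -1): 0*-1=0, 2*-1=-2, 5*-1=-5, 3*-1=-3, -5*-1=5 -> [0, -2, -5, -3, 5]

Answer: 0 -2 -5 -3 5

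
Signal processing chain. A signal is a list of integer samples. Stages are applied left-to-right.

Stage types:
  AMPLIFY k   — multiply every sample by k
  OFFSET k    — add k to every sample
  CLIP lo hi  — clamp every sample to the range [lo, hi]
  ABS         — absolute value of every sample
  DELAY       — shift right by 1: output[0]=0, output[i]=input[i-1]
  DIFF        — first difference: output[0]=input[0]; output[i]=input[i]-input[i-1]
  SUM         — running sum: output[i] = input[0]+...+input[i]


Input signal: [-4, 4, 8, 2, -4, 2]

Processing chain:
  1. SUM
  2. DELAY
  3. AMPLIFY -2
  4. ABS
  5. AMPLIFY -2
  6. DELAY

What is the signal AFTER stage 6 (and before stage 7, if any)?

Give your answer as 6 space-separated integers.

Input: [-4, 4, 8, 2, -4, 2]
Stage 1 (SUM): sum[0..0]=-4, sum[0..1]=0, sum[0..2]=8, sum[0..3]=10, sum[0..4]=6, sum[0..5]=8 -> [-4, 0, 8, 10, 6, 8]
Stage 2 (DELAY): [0, -4, 0, 8, 10, 6] = [0, -4, 0, 8, 10, 6] -> [0, -4, 0, 8, 10, 6]
Stage 3 (AMPLIFY -2): 0*-2=0, -4*-2=8, 0*-2=0, 8*-2=-16, 10*-2=-20, 6*-2=-12 -> [0, 8, 0, -16, -20, -12]
Stage 4 (ABS): |0|=0, |8|=8, |0|=0, |-16|=16, |-20|=20, |-12|=12 -> [0, 8, 0, 16, 20, 12]
Stage 5 (AMPLIFY -2): 0*-2=0, 8*-2=-16, 0*-2=0, 16*-2=-32, 20*-2=-40, 12*-2=-24 -> [0, -16, 0, -32, -40, -24]
Stage 6 (DELAY): [0, 0, -16, 0, -32, -40] = [0, 0, -16, 0, -32, -40] -> [0, 0, -16, 0, -32, -40]

Answer: 0 0 -16 0 -32 -40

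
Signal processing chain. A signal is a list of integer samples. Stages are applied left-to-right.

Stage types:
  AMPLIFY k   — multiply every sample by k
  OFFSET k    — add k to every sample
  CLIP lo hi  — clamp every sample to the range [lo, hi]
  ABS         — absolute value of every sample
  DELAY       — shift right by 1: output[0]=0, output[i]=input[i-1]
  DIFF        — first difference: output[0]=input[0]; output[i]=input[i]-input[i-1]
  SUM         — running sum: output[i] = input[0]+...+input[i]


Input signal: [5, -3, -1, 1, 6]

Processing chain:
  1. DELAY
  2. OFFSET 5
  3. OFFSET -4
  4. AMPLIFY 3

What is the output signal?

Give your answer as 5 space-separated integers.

Answer: 3 18 -6 0 6

Derivation:
Input: [5, -3, -1, 1, 6]
Stage 1 (DELAY): [0, 5, -3, -1, 1] = [0, 5, -3, -1, 1] -> [0, 5, -3, -1, 1]
Stage 2 (OFFSET 5): 0+5=5, 5+5=10, -3+5=2, -1+5=4, 1+5=6 -> [5, 10, 2, 4, 6]
Stage 3 (OFFSET -4): 5+-4=1, 10+-4=6, 2+-4=-2, 4+-4=0, 6+-4=2 -> [1, 6, -2, 0, 2]
Stage 4 (AMPLIFY 3): 1*3=3, 6*3=18, -2*3=-6, 0*3=0, 2*3=6 -> [3, 18, -6, 0, 6]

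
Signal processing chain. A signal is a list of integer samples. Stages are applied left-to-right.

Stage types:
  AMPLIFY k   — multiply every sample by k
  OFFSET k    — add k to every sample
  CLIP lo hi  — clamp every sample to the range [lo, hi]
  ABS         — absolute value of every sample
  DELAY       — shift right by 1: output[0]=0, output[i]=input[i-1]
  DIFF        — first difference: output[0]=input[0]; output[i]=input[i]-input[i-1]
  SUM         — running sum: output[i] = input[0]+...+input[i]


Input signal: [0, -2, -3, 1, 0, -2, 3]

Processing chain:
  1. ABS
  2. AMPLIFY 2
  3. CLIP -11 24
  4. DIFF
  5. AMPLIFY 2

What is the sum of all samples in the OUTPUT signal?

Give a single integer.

Input: [0, -2, -3, 1, 0, -2, 3]
Stage 1 (ABS): |0|=0, |-2|=2, |-3|=3, |1|=1, |0|=0, |-2|=2, |3|=3 -> [0, 2, 3, 1, 0, 2, 3]
Stage 2 (AMPLIFY 2): 0*2=0, 2*2=4, 3*2=6, 1*2=2, 0*2=0, 2*2=4, 3*2=6 -> [0, 4, 6, 2, 0, 4, 6]
Stage 3 (CLIP -11 24): clip(0,-11,24)=0, clip(4,-11,24)=4, clip(6,-11,24)=6, clip(2,-11,24)=2, clip(0,-11,24)=0, clip(4,-11,24)=4, clip(6,-11,24)=6 -> [0, 4, 6, 2, 0, 4, 6]
Stage 4 (DIFF): s[0]=0, 4-0=4, 6-4=2, 2-6=-4, 0-2=-2, 4-0=4, 6-4=2 -> [0, 4, 2, -4, -2, 4, 2]
Stage 5 (AMPLIFY 2): 0*2=0, 4*2=8, 2*2=4, -4*2=-8, -2*2=-4, 4*2=8, 2*2=4 -> [0, 8, 4, -8, -4, 8, 4]
Output sum: 12

Answer: 12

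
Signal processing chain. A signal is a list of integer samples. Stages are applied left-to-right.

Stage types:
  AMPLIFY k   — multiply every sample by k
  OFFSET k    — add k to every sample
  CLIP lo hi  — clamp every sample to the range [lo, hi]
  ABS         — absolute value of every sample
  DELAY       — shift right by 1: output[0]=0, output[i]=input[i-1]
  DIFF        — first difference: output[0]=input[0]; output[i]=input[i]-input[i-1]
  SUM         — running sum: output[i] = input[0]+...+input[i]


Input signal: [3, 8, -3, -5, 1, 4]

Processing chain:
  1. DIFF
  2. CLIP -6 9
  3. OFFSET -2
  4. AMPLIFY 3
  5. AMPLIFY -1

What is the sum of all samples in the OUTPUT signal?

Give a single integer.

Answer: 9

Derivation:
Input: [3, 8, -3, -5, 1, 4]
Stage 1 (DIFF): s[0]=3, 8-3=5, -3-8=-11, -5--3=-2, 1--5=6, 4-1=3 -> [3, 5, -11, -2, 6, 3]
Stage 2 (CLIP -6 9): clip(3,-6,9)=3, clip(5,-6,9)=5, clip(-11,-6,9)=-6, clip(-2,-6,9)=-2, clip(6,-6,9)=6, clip(3,-6,9)=3 -> [3, 5, -6, -2, 6, 3]
Stage 3 (OFFSET -2): 3+-2=1, 5+-2=3, -6+-2=-8, -2+-2=-4, 6+-2=4, 3+-2=1 -> [1, 3, -8, -4, 4, 1]
Stage 4 (AMPLIFY 3): 1*3=3, 3*3=9, -8*3=-24, -4*3=-12, 4*3=12, 1*3=3 -> [3, 9, -24, -12, 12, 3]
Stage 5 (AMPLIFY -1): 3*-1=-3, 9*-1=-9, -24*-1=24, -12*-1=12, 12*-1=-12, 3*-1=-3 -> [-3, -9, 24, 12, -12, -3]
Output sum: 9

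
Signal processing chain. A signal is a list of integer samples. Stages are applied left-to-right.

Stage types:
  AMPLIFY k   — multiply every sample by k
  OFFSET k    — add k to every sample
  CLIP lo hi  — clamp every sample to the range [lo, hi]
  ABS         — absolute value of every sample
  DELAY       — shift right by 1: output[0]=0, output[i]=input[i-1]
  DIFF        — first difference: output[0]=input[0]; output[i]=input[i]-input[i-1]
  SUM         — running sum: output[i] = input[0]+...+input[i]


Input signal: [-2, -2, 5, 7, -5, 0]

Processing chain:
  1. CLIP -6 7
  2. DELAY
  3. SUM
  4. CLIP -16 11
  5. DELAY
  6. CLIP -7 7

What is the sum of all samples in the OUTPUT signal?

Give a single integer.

Input: [-2, -2, 5, 7, -5, 0]
Stage 1 (CLIP -6 7): clip(-2,-6,7)=-2, clip(-2,-6,7)=-2, clip(5,-6,7)=5, clip(7,-6,7)=7, clip(-5,-6,7)=-5, clip(0,-6,7)=0 -> [-2, -2, 5, 7, -5, 0]
Stage 2 (DELAY): [0, -2, -2, 5, 7, -5] = [0, -2, -2, 5, 7, -5] -> [0, -2, -2, 5, 7, -5]
Stage 3 (SUM): sum[0..0]=0, sum[0..1]=-2, sum[0..2]=-4, sum[0..3]=1, sum[0..4]=8, sum[0..5]=3 -> [0, -2, -4, 1, 8, 3]
Stage 4 (CLIP -16 11): clip(0,-16,11)=0, clip(-2,-16,11)=-2, clip(-4,-16,11)=-4, clip(1,-16,11)=1, clip(8,-16,11)=8, clip(3,-16,11)=3 -> [0, -2, -4, 1, 8, 3]
Stage 5 (DELAY): [0, 0, -2, -4, 1, 8] = [0, 0, -2, -4, 1, 8] -> [0, 0, -2, -4, 1, 8]
Stage 6 (CLIP -7 7): clip(0,-7,7)=0, clip(0,-7,7)=0, clip(-2,-7,7)=-2, clip(-4,-7,7)=-4, clip(1,-7,7)=1, clip(8,-7,7)=7 -> [0, 0, -2, -4, 1, 7]
Output sum: 2

Answer: 2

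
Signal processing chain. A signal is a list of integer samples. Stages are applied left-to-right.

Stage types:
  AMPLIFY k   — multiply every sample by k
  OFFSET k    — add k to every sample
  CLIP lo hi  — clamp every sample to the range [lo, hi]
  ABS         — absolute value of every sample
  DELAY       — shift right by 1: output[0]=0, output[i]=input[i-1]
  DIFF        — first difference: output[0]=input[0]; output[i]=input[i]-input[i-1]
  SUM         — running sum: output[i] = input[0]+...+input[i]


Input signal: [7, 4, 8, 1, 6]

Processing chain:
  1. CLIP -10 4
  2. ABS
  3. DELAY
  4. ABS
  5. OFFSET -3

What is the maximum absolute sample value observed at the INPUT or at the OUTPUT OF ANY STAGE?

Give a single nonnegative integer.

Input: [7, 4, 8, 1, 6] (max |s|=8)
Stage 1 (CLIP -10 4): clip(7,-10,4)=4, clip(4,-10,4)=4, clip(8,-10,4)=4, clip(1,-10,4)=1, clip(6,-10,4)=4 -> [4, 4, 4, 1, 4] (max |s|=4)
Stage 2 (ABS): |4|=4, |4|=4, |4|=4, |1|=1, |4|=4 -> [4, 4, 4, 1, 4] (max |s|=4)
Stage 3 (DELAY): [0, 4, 4, 4, 1] = [0, 4, 4, 4, 1] -> [0, 4, 4, 4, 1] (max |s|=4)
Stage 4 (ABS): |0|=0, |4|=4, |4|=4, |4|=4, |1|=1 -> [0, 4, 4, 4, 1] (max |s|=4)
Stage 5 (OFFSET -3): 0+-3=-3, 4+-3=1, 4+-3=1, 4+-3=1, 1+-3=-2 -> [-3, 1, 1, 1, -2] (max |s|=3)
Overall max amplitude: 8

Answer: 8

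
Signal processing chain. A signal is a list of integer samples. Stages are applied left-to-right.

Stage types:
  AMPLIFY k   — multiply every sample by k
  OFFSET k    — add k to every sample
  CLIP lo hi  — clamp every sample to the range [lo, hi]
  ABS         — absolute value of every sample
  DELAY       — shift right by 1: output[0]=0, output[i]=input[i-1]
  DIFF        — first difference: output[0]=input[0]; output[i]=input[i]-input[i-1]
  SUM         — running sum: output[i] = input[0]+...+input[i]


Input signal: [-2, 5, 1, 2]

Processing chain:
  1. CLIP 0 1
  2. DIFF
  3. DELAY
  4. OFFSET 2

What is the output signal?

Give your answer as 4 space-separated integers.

Answer: 2 2 3 2

Derivation:
Input: [-2, 5, 1, 2]
Stage 1 (CLIP 0 1): clip(-2,0,1)=0, clip(5,0,1)=1, clip(1,0,1)=1, clip(2,0,1)=1 -> [0, 1, 1, 1]
Stage 2 (DIFF): s[0]=0, 1-0=1, 1-1=0, 1-1=0 -> [0, 1, 0, 0]
Stage 3 (DELAY): [0, 0, 1, 0] = [0, 0, 1, 0] -> [0, 0, 1, 0]
Stage 4 (OFFSET 2): 0+2=2, 0+2=2, 1+2=3, 0+2=2 -> [2, 2, 3, 2]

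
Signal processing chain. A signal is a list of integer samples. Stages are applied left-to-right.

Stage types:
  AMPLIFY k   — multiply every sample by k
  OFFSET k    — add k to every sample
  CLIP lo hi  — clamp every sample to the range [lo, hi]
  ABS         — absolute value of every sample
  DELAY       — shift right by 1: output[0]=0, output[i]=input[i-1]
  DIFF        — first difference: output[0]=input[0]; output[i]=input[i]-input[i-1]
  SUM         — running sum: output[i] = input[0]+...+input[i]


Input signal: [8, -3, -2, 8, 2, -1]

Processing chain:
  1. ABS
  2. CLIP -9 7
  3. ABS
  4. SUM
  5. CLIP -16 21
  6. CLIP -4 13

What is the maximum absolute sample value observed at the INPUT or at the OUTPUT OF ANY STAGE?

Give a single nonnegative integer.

Answer: 22

Derivation:
Input: [8, -3, -2, 8, 2, -1] (max |s|=8)
Stage 1 (ABS): |8|=8, |-3|=3, |-2|=2, |8|=8, |2|=2, |-1|=1 -> [8, 3, 2, 8, 2, 1] (max |s|=8)
Stage 2 (CLIP -9 7): clip(8,-9,7)=7, clip(3,-9,7)=3, clip(2,-9,7)=2, clip(8,-9,7)=7, clip(2,-9,7)=2, clip(1,-9,7)=1 -> [7, 3, 2, 7, 2, 1] (max |s|=7)
Stage 3 (ABS): |7|=7, |3|=3, |2|=2, |7|=7, |2|=2, |1|=1 -> [7, 3, 2, 7, 2, 1] (max |s|=7)
Stage 4 (SUM): sum[0..0]=7, sum[0..1]=10, sum[0..2]=12, sum[0..3]=19, sum[0..4]=21, sum[0..5]=22 -> [7, 10, 12, 19, 21, 22] (max |s|=22)
Stage 5 (CLIP -16 21): clip(7,-16,21)=7, clip(10,-16,21)=10, clip(12,-16,21)=12, clip(19,-16,21)=19, clip(21,-16,21)=21, clip(22,-16,21)=21 -> [7, 10, 12, 19, 21, 21] (max |s|=21)
Stage 6 (CLIP -4 13): clip(7,-4,13)=7, clip(10,-4,13)=10, clip(12,-4,13)=12, clip(19,-4,13)=13, clip(21,-4,13)=13, clip(21,-4,13)=13 -> [7, 10, 12, 13, 13, 13] (max |s|=13)
Overall max amplitude: 22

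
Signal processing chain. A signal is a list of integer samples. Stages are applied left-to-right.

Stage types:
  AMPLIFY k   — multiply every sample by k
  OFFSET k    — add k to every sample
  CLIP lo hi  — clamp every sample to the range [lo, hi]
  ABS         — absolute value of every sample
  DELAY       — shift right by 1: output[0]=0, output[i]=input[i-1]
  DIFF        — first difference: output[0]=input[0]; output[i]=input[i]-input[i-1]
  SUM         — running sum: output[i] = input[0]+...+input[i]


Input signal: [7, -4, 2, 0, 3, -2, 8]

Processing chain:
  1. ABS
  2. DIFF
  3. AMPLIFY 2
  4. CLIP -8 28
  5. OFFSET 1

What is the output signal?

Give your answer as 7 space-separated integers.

Answer: 15 -5 -3 -3 7 -1 13

Derivation:
Input: [7, -4, 2, 0, 3, -2, 8]
Stage 1 (ABS): |7|=7, |-4|=4, |2|=2, |0|=0, |3|=3, |-2|=2, |8|=8 -> [7, 4, 2, 0, 3, 2, 8]
Stage 2 (DIFF): s[0]=7, 4-7=-3, 2-4=-2, 0-2=-2, 3-0=3, 2-3=-1, 8-2=6 -> [7, -3, -2, -2, 3, -1, 6]
Stage 3 (AMPLIFY 2): 7*2=14, -3*2=-6, -2*2=-4, -2*2=-4, 3*2=6, -1*2=-2, 6*2=12 -> [14, -6, -4, -4, 6, -2, 12]
Stage 4 (CLIP -8 28): clip(14,-8,28)=14, clip(-6,-8,28)=-6, clip(-4,-8,28)=-4, clip(-4,-8,28)=-4, clip(6,-8,28)=6, clip(-2,-8,28)=-2, clip(12,-8,28)=12 -> [14, -6, -4, -4, 6, -2, 12]
Stage 5 (OFFSET 1): 14+1=15, -6+1=-5, -4+1=-3, -4+1=-3, 6+1=7, -2+1=-1, 12+1=13 -> [15, -5, -3, -3, 7, -1, 13]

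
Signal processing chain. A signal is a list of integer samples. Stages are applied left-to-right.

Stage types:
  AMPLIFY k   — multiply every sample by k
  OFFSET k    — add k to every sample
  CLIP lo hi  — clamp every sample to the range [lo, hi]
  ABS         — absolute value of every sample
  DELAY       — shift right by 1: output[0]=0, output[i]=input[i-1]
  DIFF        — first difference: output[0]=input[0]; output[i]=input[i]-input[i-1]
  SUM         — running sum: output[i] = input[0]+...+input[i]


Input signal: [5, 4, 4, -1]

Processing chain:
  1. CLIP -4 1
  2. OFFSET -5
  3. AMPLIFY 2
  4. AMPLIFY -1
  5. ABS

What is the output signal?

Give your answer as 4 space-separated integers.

Answer: 8 8 8 12

Derivation:
Input: [5, 4, 4, -1]
Stage 1 (CLIP -4 1): clip(5,-4,1)=1, clip(4,-4,1)=1, clip(4,-4,1)=1, clip(-1,-4,1)=-1 -> [1, 1, 1, -1]
Stage 2 (OFFSET -5): 1+-5=-4, 1+-5=-4, 1+-5=-4, -1+-5=-6 -> [-4, -4, -4, -6]
Stage 3 (AMPLIFY 2): -4*2=-8, -4*2=-8, -4*2=-8, -6*2=-12 -> [-8, -8, -8, -12]
Stage 4 (AMPLIFY -1): -8*-1=8, -8*-1=8, -8*-1=8, -12*-1=12 -> [8, 8, 8, 12]
Stage 5 (ABS): |8|=8, |8|=8, |8|=8, |12|=12 -> [8, 8, 8, 12]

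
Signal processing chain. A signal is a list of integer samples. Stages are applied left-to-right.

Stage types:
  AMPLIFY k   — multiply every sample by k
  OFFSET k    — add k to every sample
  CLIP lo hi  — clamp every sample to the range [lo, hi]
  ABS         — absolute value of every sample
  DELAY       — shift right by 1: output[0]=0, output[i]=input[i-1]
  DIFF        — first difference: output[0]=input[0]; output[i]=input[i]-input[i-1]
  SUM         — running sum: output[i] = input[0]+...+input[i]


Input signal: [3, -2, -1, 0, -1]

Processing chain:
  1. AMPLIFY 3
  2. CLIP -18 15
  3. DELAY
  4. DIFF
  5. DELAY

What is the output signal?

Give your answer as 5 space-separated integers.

Input: [3, -2, -1, 0, -1]
Stage 1 (AMPLIFY 3): 3*3=9, -2*3=-6, -1*3=-3, 0*3=0, -1*3=-3 -> [9, -6, -3, 0, -3]
Stage 2 (CLIP -18 15): clip(9,-18,15)=9, clip(-6,-18,15)=-6, clip(-3,-18,15)=-3, clip(0,-18,15)=0, clip(-3,-18,15)=-3 -> [9, -6, -3, 0, -3]
Stage 3 (DELAY): [0, 9, -6, -3, 0] = [0, 9, -6, -3, 0] -> [0, 9, -6, -3, 0]
Stage 4 (DIFF): s[0]=0, 9-0=9, -6-9=-15, -3--6=3, 0--3=3 -> [0, 9, -15, 3, 3]
Stage 5 (DELAY): [0, 0, 9, -15, 3] = [0, 0, 9, -15, 3] -> [0, 0, 9, -15, 3]

Answer: 0 0 9 -15 3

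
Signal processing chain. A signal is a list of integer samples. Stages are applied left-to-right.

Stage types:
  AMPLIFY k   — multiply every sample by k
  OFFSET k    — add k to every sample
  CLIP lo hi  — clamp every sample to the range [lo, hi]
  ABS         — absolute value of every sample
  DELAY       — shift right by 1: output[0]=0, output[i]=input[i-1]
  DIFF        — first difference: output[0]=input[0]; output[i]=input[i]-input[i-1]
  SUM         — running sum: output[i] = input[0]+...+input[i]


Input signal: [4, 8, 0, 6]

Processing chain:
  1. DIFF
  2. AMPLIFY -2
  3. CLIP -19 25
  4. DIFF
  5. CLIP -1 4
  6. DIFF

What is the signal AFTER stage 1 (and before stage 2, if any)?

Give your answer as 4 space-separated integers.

Input: [4, 8, 0, 6]
Stage 1 (DIFF): s[0]=4, 8-4=4, 0-8=-8, 6-0=6 -> [4, 4, -8, 6]

Answer: 4 4 -8 6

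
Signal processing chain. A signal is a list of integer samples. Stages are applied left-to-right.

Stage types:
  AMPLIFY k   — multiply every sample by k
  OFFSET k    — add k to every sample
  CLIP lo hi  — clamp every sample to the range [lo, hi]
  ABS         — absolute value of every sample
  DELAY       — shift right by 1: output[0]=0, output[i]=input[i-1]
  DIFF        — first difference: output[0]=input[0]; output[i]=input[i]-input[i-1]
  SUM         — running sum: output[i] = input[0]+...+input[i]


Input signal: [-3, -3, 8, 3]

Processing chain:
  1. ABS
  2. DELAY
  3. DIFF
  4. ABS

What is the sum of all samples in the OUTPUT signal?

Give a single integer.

Answer: 8

Derivation:
Input: [-3, -3, 8, 3]
Stage 1 (ABS): |-3|=3, |-3|=3, |8|=8, |3|=3 -> [3, 3, 8, 3]
Stage 2 (DELAY): [0, 3, 3, 8] = [0, 3, 3, 8] -> [0, 3, 3, 8]
Stage 3 (DIFF): s[0]=0, 3-0=3, 3-3=0, 8-3=5 -> [0, 3, 0, 5]
Stage 4 (ABS): |0|=0, |3|=3, |0|=0, |5|=5 -> [0, 3, 0, 5]
Output sum: 8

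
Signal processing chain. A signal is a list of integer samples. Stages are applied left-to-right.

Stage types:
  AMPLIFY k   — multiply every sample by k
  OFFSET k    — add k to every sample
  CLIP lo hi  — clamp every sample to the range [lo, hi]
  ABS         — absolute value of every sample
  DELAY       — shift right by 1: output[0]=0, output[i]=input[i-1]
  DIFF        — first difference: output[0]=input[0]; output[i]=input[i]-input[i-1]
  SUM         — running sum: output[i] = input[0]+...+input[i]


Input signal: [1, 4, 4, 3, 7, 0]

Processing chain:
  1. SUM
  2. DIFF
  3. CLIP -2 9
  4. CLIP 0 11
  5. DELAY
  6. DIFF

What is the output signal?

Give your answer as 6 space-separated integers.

Input: [1, 4, 4, 3, 7, 0]
Stage 1 (SUM): sum[0..0]=1, sum[0..1]=5, sum[0..2]=9, sum[0..3]=12, sum[0..4]=19, sum[0..5]=19 -> [1, 5, 9, 12, 19, 19]
Stage 2 (DIFF): s[0]=1, 5-1=4, 9-5=4, 12-9=3, 19-12=7, 19-19=0 -> [1, 4, 4, 3, 7, 0]
Stage 3 (CLIP -2 9): clip(1,-2,9)=1, clip(4,-2,9)=4, clip(4,-2,9)=4, clip(3,-2,9)=3, clip(7,-2,9)=7, clip(0,-2,9)=0 -> [1, 4, 4, 3, 7, 0]
Stage 4 (CLIP 0 11): clip(1,0,11)=1, clip(4,0,11)=4, clip(4,0,11)=4, clip(3,0,11)=3, clip(7,0,11)=7, clip(0,0,11)=0 -> [1, 4, 4, 3, 7, 0]
Stage 5 (DELAY): [0, 1, 4, 4, 3, 7] = [0, 1, 4, 4, 3, 7] -> [0, 1, 4, 4, 3, 7]
Stage 6 (DIFF): s[0]=0, 1-0=1, 4-1=3, 4-4=0, 3-4=-1, 7-3=4 -> [0, 1, 3, 0, -1, 4]

Answer: 0 1 3 0 -1 4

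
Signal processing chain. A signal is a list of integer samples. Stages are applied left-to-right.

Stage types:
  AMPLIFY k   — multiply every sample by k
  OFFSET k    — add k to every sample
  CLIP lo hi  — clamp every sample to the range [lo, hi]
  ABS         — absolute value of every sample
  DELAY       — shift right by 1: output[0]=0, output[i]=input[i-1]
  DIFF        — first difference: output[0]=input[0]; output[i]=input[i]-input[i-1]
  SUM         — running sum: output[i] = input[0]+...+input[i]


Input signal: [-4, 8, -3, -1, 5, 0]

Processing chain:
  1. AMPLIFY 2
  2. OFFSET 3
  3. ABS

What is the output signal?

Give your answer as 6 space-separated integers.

Input: [-4, 8, -3, -1, 5, 0]
Stage 1 (AMPLIFY 2): -4*2=-8, 8*2=16, -3*2=-6, -1*2=-2, 5*2=10, 0*2=0 -> [-8, 16, -6, -2, 10, 0]
Stage 2 (OFFSET 3): -8+3=-5, 16+3=19, -6+3=-3, -2+3=1, 10+3=13, 0+3=3 -> [-5, 19, -3, 1, 13, 3]
Stage 3 (ABS): |-5|=5, |19|=19, |-3|=3, |1|=1, |13|=13, |3|=3 -> [5, 19, 3, 1, 13, 3]

Answer: 5 19 3 1 13 3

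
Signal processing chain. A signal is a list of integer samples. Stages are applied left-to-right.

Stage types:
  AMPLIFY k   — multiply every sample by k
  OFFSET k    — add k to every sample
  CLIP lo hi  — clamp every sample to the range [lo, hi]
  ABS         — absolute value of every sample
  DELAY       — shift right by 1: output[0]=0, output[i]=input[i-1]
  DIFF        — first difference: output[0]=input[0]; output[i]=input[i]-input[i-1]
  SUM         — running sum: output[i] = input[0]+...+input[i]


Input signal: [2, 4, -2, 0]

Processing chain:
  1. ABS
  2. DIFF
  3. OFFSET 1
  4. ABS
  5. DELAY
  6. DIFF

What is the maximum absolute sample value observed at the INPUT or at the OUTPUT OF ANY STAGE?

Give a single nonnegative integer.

Input: [2, 4, -2, 0] (max |s|=4)
Stage 1 (ABS): |2|=2, |4|=4, |-2|=2, |0|=0 -> [2, 4, 2, 0] (max |s|=4)
Stage 2 (DIFF): s[0]=2, 4-2=2, 2-4=-2, 0-2=-2 -> [2, 2, -2, -2] (max |s|=2)
Stage 3 (OFFSET 1): 2+1=3, 2+1=3, -2+1=-1, -2+1=-1 -> [3, 3, -1, -1] (max |s|=3)
Stage 4 (ABS): |3|=3, |3|=3, |-1|=1, |-1|=1 -> [3, 3, 1, 1] (max |s|=3)
Stage 5 (DELAY): [0, 3, 3, 1] = [0, 3, 3, 1] -> [0, 3, 3, 1] (max |s|=3)
Stage 6 (DIFF): s[0]=0, 3-0=3, 3-3=0, 1-3=-2 -> [0, 3, 0, -2] (max |s|=3)
Overall max amplitude: 4

Answer: 4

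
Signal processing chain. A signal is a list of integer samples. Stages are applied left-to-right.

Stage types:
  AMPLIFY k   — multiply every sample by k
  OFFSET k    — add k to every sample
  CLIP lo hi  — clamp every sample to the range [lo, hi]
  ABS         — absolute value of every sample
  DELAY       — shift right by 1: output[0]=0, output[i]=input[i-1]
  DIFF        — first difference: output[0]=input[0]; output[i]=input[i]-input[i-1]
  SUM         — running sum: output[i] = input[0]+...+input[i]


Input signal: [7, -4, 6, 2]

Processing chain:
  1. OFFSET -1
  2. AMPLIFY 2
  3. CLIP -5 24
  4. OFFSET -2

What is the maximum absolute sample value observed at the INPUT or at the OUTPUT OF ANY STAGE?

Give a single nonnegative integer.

Answer: 12

Derivation:
Input: [7, -4, 6, 2] (max |s|=7)
Stage 1 (OFFSET -1): 7+-1=6, -4+-1=-5, 6+-1=5, 2+-1=1 -> [6, -5, 5, 1] (max |s|=6)
Stage 2 (AMPLIFY 2): 6*2=12, -5*2=-10, 5*2=10, 1*2=2 -> [12, -10, 10, 2] (max |s|=12)
Stage 3 (CLIP -5 24): clip(12,-5,24)=12, clip(-10,-5,24)=-5, clip(10,-5,24)=10, clip(2,-5,24)=2 -> [12, -5, 10, 2] (max |s|=12)
Stage 4 (OFFSET -2): 12+-2=10, -5+-2=-7, 10+-2=8, 2+-2=0 -> [10, -7, 8, 0] (max |s|=10)
Overall max amplitude: 12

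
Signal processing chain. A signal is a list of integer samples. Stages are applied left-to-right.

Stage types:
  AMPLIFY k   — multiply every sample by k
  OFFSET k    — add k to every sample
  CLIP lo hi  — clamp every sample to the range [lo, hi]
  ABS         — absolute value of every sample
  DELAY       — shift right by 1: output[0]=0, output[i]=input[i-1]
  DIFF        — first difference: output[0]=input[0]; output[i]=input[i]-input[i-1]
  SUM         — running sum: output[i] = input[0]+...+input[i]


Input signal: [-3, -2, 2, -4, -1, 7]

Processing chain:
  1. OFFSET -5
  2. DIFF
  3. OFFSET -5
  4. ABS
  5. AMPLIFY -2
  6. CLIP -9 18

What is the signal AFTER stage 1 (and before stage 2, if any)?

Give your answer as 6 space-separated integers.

Input: [-3, -2, 2, -4, -1, 7]
Stage 1 (OFFSET -5): -3+-5=-8, -2+-5=-7, 2+-5=-3, -4+-5=-9, -1+-5=-6, 7+-5=2 -> [-8, -7, -3, -9, -6, 2]

Answer: -8 -7 -3 -9 -6 2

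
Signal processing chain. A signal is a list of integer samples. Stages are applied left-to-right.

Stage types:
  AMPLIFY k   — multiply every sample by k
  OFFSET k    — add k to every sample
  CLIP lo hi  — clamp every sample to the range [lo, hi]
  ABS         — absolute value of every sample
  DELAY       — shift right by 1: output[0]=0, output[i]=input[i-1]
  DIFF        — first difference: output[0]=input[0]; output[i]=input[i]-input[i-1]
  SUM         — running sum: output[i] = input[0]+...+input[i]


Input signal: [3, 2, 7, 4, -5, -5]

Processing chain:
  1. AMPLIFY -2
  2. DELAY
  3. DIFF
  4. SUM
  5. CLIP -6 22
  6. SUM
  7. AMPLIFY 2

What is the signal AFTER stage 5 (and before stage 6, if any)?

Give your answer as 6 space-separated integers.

Input: [3, 2, 7, 4, -5, -5]
Stage 1 (AMPLIFY -2): 3*-2=-6, 2*-2=-4, 7*-2=-14, 4*-2=-8, -5*-2=10, -5*-2=10 -> [-6, -4, -14, -8, 10, 10]
Stage 2 (DELAY): [0, -6, -4, -14, -8, 10] = [0, -6, -4, -14, -8, 10] -> [0, -6, -4, -14, -8, 10]
Stage 3 (DIFF): s[0]=0, -6-0=-6, -4--6=2, -14--4=-10, -8--14=6, 10--8=18 -> [0, -6, 2, -10, 6, 18]
Stage 4 (SUM): sum[0..0]=0, sum[0..1]=-6, sum[0..2]=-4, sum[0..3]=-14, sum[0..4]=-8, sum[0..5]=10 -> [0, -6, -4, -14, -8, 10]
Stage 5 (CLIP -6 22): clip(0,-6,22)=0, clip(-6,-6,22)=-6, clip(-4,-6,22)=-4, clip(-14,-6,22)=-6, clip(-8,-6,22)=-6, clip(10,-6,22)=10 -> [0, -6, -4, -6, -6, 10]

Answer: 0 -6 -4 -6 -6 10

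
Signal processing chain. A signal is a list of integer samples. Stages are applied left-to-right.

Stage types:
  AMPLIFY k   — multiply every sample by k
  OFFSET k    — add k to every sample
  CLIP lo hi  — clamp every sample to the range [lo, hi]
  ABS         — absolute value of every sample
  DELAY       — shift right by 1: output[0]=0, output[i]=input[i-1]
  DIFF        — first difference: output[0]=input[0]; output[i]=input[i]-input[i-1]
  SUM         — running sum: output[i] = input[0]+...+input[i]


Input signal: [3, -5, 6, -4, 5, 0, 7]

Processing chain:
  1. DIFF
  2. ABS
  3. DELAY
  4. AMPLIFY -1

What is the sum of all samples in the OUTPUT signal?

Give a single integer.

Answer: -46

Derivation:
Input: [3, -5, 6, -4, 5, 0, 7]
Stage 1 (DIFF): s[0]=3, -5-3=-8, 6--5=11, -4-6=-10, 5--4=9, 0-5=-5, 7-0=7 -> [3, -8, 11, -10, 9, -5, 7]
Stage 2 (ABS): |3|=3, |-8|=8, |11|=11, |-10|=10, |9|=9, |-5|=5, |7|=7 -> [3, 8, 11, 10, 9, 5, 7]
Stage 3 (DELAY): [0, 3, 8, 11, 10, 9, 5] = [0, 3, 8, 11, 10, 9, 5] -> [0, 3, 8, 11, 10, 9, 5]
Stage 4 (AMPLIFY -1): 0*-1=0, 3*-1=-3, 8*-1=-8, 11*-1=-11, 10*-1=-10, 9*-1=-9, 5*-1=-5 -> [0, -3, -8, -11, -10, -9, -5]
Output sum: -46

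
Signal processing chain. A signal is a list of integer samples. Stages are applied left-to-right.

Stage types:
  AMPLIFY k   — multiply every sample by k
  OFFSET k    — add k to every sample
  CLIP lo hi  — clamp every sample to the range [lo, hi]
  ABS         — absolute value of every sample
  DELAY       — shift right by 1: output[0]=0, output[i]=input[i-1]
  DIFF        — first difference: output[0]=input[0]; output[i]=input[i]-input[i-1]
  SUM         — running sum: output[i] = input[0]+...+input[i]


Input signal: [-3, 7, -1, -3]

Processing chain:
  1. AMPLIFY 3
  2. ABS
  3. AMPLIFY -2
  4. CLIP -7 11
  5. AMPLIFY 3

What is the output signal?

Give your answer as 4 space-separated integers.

Answer: -21 -21 -18 -21

Derivation:
Input: [-3, 7, -1, -3]
Stage 1 (AMPLIFY 3): -3*3=-9, 7*3=21, -1*3=-3, -3*3=-9 -> [-9, 21, -3, -9]
Stage 2 (ABS): |-9|=9, |21|=21, |-3|=3, |-9|=9 -> [9, 21, 3, 9]
Stage 3 (AMPLIFY -2): 9*-2=-18, 21*-2=-42, 3*-2=-6, 9*-2=-18 -> [-18, -42, -6, -18]
Stage 4 (CLIP -7 11): clip(-18,-7,11)=-7, clip(-42,-7,11)=-7, clip(-6,-7,11)=-6, clip(-18,-7,11)=-7 -> [-7, -7, -6, -7]
Stage 5 (AMPLIFY 3): -7*3=-21, -7*3=-21, -6*3=-18, -7*3=-21 -> [-21, -21, -18, -21]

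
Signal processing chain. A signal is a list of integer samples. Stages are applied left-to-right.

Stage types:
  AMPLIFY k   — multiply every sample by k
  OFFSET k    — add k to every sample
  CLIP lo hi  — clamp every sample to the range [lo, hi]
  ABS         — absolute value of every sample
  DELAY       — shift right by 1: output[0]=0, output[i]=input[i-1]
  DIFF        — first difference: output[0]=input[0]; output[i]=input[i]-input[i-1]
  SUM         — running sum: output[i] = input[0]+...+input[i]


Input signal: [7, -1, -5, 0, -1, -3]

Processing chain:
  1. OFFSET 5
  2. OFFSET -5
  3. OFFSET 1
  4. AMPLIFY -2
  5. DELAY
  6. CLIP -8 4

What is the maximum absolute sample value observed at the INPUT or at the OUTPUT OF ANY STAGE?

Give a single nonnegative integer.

Input: [7, -1, -5, 0, -1, -3] (max |s|=7)
Stage 1 (OFFSET 5): 7+5=12, -1+5=4, -5+5=0, 0+5=5, -1+5=4, -3+5=2 -> [12, 4, 0, 5, 4, 2] (max |s|=12)
Stage 2 (OFFSET -5): 12+-5=7, 4+-5=-1, 0+-5=-5, 5+-5=0, 4+-5=-1, 2+-5=-3 -> [7, -1, -5, 0, -1, -3] (max |s|=7)
Stage 3 (OFFSET 1): 7+1=8, -1+1=0, -5+1=-4, 0+1=1, -1+1=0, -3+1=-2 -> [8, 0, -4, 1, 0, -2] (max |s|=8)
Stage 4 (AMPLIFY -2): 8*-2=-16, 0*-2=0, -4*-2=8, 1*-2=-2, 0*-2=0, -2*-2=4 -> [-16, 0, 8, -2, 0, 4] (max |s|=16)
Stage 5 (DELAY): [0, -16, 0, 8, -2, 0] = [0, -16, 0, 8, -2, 0] -> [0, -16, 0, 8, -2, 0] (max |s|=16)
Stage 6 (CLIP -8 4): clip(0,-8,4)=0, clip(-16,-8,4)=-8, clip(0,-8,4)=0, clip(8,-8,4)=4, clip(-2,-8,4)=-2, clip(0,-8,4)=0 -> [0, -8, 0, 4, -2, 0] (max |s|=8)
Overall max amplitude: 16

Answer: 16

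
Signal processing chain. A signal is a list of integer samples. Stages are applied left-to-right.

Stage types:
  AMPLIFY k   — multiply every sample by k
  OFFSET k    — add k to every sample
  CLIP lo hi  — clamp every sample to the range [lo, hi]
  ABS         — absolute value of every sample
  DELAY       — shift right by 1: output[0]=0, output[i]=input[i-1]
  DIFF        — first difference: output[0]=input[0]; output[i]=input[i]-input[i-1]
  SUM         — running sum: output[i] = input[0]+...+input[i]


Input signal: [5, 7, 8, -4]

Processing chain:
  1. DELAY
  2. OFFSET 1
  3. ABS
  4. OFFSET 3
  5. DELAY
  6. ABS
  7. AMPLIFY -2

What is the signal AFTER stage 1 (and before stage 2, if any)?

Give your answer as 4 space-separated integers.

Answer: 0 5 7 8

Derivation:
Input: [5, 7, 8, -4]
Stage 1 (DELAY): [0, 5, 7, 8] = [0, 5, 7, 8] -> [0, 5, 7, 8]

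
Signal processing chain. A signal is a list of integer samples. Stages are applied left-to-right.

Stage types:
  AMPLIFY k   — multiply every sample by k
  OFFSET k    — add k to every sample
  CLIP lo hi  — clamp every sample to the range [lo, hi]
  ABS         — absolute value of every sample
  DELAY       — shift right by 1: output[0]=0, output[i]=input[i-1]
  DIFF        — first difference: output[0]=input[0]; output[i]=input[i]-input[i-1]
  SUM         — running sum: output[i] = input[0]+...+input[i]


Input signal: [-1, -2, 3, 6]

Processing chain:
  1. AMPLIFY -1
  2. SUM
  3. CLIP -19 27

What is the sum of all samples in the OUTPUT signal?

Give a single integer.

Input: [-1, -2, 3, 6]
Stage 1 (AMPLIFY -1): -1*-1=1, -2*-1=2, 3*-1=-3, 6*-1=-6 -> [1, 2, -3, -6]
Stage 2 (SUM): sum[0..0]=1, sum[0..1]=3, sum[0..2]=0, sum[0..3]=-6 -> [1, 3, 0, -6]
Stage 3 (CLIP -19 27): clip(1,-19,27)=1, clip(3,-19,27)=3, clip(0,-19,27)=0, clip(-6,-19,27)=-6 -> [1, 3, 0, -6]
Output sum: -2

Answer: -2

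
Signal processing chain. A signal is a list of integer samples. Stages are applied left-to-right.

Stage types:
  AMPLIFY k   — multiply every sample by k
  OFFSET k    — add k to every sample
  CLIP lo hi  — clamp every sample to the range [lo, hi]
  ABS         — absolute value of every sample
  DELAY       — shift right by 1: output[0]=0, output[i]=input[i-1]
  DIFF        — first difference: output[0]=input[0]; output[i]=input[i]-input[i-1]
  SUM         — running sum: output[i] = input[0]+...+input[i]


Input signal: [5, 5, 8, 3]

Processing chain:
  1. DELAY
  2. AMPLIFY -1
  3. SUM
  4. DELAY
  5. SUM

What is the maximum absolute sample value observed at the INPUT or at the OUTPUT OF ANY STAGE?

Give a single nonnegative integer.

Answer: 18

Derivation:
Input: [5, 5, 8, 3] (max |s|=8)
Stage 1 (DELAY): [0, 5, 5, 8] = [0, 5, 5, 8] -> [0, 5, 5, 8] (max |s|=8)
Stage 2 (AMPLIFY -1): 0*-1=0, 5*-1=-5, 5*-1=-5, 8*-1=-8 -> [0, -5, -5, -8] (max |s|=8)
Stage 3 (SUM): sum[0..0]=0, sum[0..1]=-5, sum[0..2]=-10, sum[0..3]=-18 -> [0, -5, -10, -18] (max |s|=18)
Stage 4 (DELAY): [0, 0, -5, -10] = [0, 0, -5, -10] -> [0, 0, -5, -10] (max |s|=10)
Stage 5 (SUM): sum[0..0]=0, sum[0..1]=0, sum[0..2]=-5, sum[0..3]=-15 -> [0, 0, -5, -15] (max |s|=15)
Overall max amplitude: 18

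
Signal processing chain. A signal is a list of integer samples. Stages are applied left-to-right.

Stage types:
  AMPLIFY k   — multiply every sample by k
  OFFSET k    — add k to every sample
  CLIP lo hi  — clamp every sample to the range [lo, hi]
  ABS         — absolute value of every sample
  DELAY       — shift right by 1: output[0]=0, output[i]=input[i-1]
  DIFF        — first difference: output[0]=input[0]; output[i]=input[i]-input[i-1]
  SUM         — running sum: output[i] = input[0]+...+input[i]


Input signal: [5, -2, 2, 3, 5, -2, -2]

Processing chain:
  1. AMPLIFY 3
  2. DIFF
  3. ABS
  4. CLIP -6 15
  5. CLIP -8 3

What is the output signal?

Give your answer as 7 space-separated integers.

Input: [5, -2, 2, 3, 5, -2, -2]
Stage 1 (AMPLIFY 3): 5*3=15, -2*3=-6, 2*3=6, 3*3=9, 5*3=15, -2*3=-6, -2*3=-6 -> [15, -6, 6, 9, 15, -6, -6]
Stage 2 (DIFF): s[0]=15, -6-15=-21, 6--6=12, 9-6=3, 15-9=6, -6-15=-21, -6--6=0 -> [15, -21, 12, 3, 6, -21, 0]
Stage 3 (ABS): |15|=15, |-21|=21, |12|=12, |3|=3, |6|=6, |-21|=21, |0|=0 -> [15, 21, 12, 3, 6, 21, 0]
Stage 4 (CLIP -6 15): clip(15,-6,15)=15, clip(21,-6,15)=15, clip(12,-6,15)=12, clip(3,-6,15)=3, clip(6,-6,15)=6, clip(21,-6,15)=15, clip(0,-6,15)=0 -> [15, 15, 12, 3, 6, 15, 0]
Stage 5 (CLIP -8 3): clip(15,-8,3)=3, clip(15,-8,3)=3, clip(12,-8,3)=3, clip(3,-8,3)=3, clip(6,-8,3)=3, clip(15,-8,3)=3, clip(0,-8,3)=0 -> [3, 3, 3, 3, 3, 3, 0]

Answer: 3 3 3 3 3 3 0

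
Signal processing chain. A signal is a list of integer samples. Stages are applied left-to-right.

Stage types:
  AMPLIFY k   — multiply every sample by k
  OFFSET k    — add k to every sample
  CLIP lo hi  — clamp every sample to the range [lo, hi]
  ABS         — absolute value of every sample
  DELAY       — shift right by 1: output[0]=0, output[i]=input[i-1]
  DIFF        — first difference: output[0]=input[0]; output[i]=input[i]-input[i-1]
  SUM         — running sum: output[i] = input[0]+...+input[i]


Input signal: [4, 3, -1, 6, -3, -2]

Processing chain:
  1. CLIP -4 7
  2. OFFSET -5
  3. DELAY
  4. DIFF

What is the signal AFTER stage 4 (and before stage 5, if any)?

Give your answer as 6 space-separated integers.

Answer: 0 -1 -1 -4 7 -9

Derivation:
Input: [4, 3, -1, 6, -3, -2]
Stage 1 (CLIP -4 7): clip(4,-4,7)=4, clip(3,-4,7)=3, clip(-1,-4,7)=-1, clip(6,-4,7)=6, clip(-3,-4,7)=-3, clip(-2,-4,7)=-2 -> [4, 3, -1, 6, -3, -2]
Stage 2 (OFFSET -5): 4+-5=-1, 3+-5=-2, -1+-5=-6, 6+-5=1, -3+-5=-8, -2+-5=-7 -> [-1, -2, -6, 1, -8, -7]
Stage 3 (DELAY): [0, -1, -2, -6, 1, -8] = [0, -1, -2, -6, 1, -8] -> [0, -1, -2, -6, 1, -8]
Stage 4 (DIFF): s[0]=0, -1-0=-1, -2--1=-1, -6--2=-4, 1--6=7, -8-1=-9 -> [0, -1, -1, -4, 7, -9]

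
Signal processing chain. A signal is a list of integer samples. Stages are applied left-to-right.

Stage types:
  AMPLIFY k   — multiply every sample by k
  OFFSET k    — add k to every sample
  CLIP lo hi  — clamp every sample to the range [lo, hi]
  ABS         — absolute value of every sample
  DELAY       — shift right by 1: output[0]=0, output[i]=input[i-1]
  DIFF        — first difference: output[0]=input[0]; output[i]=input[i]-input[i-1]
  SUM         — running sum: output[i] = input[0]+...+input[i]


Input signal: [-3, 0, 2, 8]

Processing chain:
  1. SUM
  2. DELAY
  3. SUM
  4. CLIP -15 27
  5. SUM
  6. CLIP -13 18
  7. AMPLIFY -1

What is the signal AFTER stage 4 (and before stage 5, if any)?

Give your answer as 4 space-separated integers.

Answer: 0 -3 -6 -7

Derivation:
Input: [-3, 0, 2, 8]
Stage 1 (SUM): sum[0..0]=-3, sum[0..1]=-3, sum[0..2]=-1, sum[0..3]=7 -> [-3, -3, -1, 7]
Stage 2 (DELAY): [0, -3, -3, -1] = [0, -3, -3, -1] -> [0, -3, -3, -1]
Stage 3 (SUM): sum[0..0]=0, sum[0..1]=-3, sum[0..2]=-6, sum[0..3]=-7 -> [0, -3, -6, -7]
Stage 4 (CLIP -15 27): clip(0,-15,27)=0, clip(-3,-15,27)=-3, clip(-6,-15,27)=-6, clip(-7,-15,27)=-7 -> [0, -3, -6, -7]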